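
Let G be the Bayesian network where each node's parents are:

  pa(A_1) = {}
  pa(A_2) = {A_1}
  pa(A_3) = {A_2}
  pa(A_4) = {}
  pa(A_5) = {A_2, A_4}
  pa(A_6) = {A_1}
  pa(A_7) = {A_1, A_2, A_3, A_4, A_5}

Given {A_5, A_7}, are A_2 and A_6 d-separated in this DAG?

No

Enumerating the 5 paths from A_2 to A_6 and testing each for blocking by {A_5, A_7}:
  1. A_2 → A_5 ← A_4 → A_7 ← A_1 → A_6 — A_5:collider[open]; A_4:fork[open]; A_7:collider[open]; A_1:fork[open] ⇒ active
  2. A_2 → A_5 → A_7 ← A_1 → A_6 — A_5:chain[blocks]; A_7:collider[open]; A_1:fork[open] ⇒ blocked
  3. A_2 → A_3 → A_7 ← A_1 → A_6 — A_3:chain[open]; A_7:collider[open]; A_1:fork[open] ⇒ active
  4. A_2 ← A_1 → A_6 — A_1:fork[open] ⇒ active
  5. A_2 → A_7 ← A_1 → A_6 — A_7:collider[open]; A_1:fork[open] ⇒ active
At least one path is unblocked, so d-separation fails.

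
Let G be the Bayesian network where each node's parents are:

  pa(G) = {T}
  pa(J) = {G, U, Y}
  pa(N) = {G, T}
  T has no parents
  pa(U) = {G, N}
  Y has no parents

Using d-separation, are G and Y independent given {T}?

Enumerating the 4 paths from G to Y and testing each for blocking by {T}:
Path 1: G → J ← Y
  J is a collider here and neither J nor any of its descendants is conditioned on, so the collider stays closed — the path is blocked at J.
Path 2: G → N → U → J ← Y
  J is a collider here and neither J nor any of its descendants is conditioned on, so the collider stays closed — the path is blocked at J.
Path 3: G → U → J ← Y
  J is a collider here and neither J nor any of its descendants is conditioned on, so the collider stays closed — the path is blocked at J.
Path 4: G ← T → N → U → J ← Y
  T is a fork here and T is conditioned on, so the path is blocked at T.
Every path is blocked, so G and Y are d-separated given {T}.

Yes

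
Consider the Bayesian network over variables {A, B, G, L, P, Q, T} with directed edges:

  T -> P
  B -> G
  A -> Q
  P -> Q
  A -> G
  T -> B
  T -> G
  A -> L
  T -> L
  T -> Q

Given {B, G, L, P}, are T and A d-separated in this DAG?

We examine all 5 paths between T and A:
Path 1: T → G ← A
  G is a collider and G is conditioned on, which opens it — no node blocks this path, so it is active.
Path 2: T → Q ← A
  Q is a collider here and neither Q nor any of its descendants is conditioned on, so the collider stays closed — the path is blocked at Q.
Path 3: T → L ← A
  L is a collider and L is conditioned on, which opens it — no node blocks this path, so it is active.
Path 4: T → P → Q ← A
  P is a chain here and P is conditioned on, so the path is blocked at P.
Path 5: T → B → G ← A
  B is a chain here and B is conditioned on, so the path is blocked at B.
Because an active path exists, T and A are not d-separated.

No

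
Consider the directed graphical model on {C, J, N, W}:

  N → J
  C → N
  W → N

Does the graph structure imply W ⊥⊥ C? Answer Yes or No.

Only one path connects W and C:
Path 1: W → N ← C
  N is a collider here and neither N nor any of its descendants is conditioned on, so the collider stays closed — the path is blocked at N.
All paths are blocked; W ⊥ C | ∅ holds.

Yes — W and C are d-separated given ∅.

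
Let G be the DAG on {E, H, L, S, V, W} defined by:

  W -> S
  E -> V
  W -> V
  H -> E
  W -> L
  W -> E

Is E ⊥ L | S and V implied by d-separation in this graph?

No

There are 2 undirected paths between E and L; checking each against the conditioning set {S, V}:
Path 1: E ← W → L
  W is a fork and W is not conditioned on — no node blocks this path, so it is active.
Path 2: E → V ← W → L
  V is a collider and V is conditioned on, which opens it; W is a fork and W is not conditioned on — no node blocks this path, so it is active.
At least one path is unblocked, so d-separation fails.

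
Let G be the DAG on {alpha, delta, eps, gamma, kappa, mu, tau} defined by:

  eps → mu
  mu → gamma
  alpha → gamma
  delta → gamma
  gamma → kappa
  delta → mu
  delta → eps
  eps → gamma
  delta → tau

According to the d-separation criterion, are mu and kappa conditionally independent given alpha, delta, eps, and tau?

No

There are 5 undirected paths between mu and kappa; checking each against the conditioning set {alpha, delta, eps, tau}:
  1. mu ← delta → eps → gamma → kappa — delta:fork[blocks]; eps:chain[blocks]; gamma:chain[open] ⇒ blocked
  2. mu ← delta → gamma → kappa — delta:fork[blocks]; gamma:chain[open] ⇒ blocked
  3. mu ← eps ← delta → gamma → kappa — eps:chain[blocks]; delta:fork[blocks]; gamma:chain[open] ⇒ blocked
  4. mu ← eps → gamma → kappa — eps:fork[blocks]; gamma:chain[open] ⇒ blocked
  5. mu → gamma → kappa — gamma:chain[open] ⇒ active
Because an active path exists, mu and kappa are not d-separated.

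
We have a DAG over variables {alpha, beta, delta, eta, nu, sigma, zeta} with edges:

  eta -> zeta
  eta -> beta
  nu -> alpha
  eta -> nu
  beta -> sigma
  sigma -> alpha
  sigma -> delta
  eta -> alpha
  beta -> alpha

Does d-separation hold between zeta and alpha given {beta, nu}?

4 paths connect zeta and alpha; each must be blocked for d-separation to hold:
Path 1: zeta ← eta → nu → alpha
  nu is a chain here and nu is conditioned on, so the path is blocked at nu.
Path 2: zeta ← eta → beta → alpha
  beta is a chain here and beta is conditioned on, so the path is blocked at beta.
Path 3: zeta ← eta → beta → sigma → alpha
  beta is a chain here and beta is conditioned on, so the path is blocked at beta.
Path 4: zeta ← eta → alpha
  eta is a fork and eta is not conditioned on — no node blocks this path, so it is active.
At least one path is unblocked, so d-separation fails.

No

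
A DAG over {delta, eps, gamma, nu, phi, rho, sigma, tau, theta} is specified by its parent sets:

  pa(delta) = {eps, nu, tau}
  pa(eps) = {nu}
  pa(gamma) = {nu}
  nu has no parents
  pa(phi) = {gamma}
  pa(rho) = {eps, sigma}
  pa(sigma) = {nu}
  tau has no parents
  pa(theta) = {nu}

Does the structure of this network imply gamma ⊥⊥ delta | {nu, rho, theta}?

There are 3 undirected paths between gamma and delta; checking each against the conditioning set {nu, rho, theta}:
  1. gamma ← nu → sigma → rho ← eps → delta — nu:fork[blocks]; sigma:chain[open]; rho:collider[open]; eps:fork[open] ⇒ blocked
  2. gamma ← nu → delta — nu:fork[blocks] ⇒ blocked
  3. gamma ← nu → eps → delta — nu:fork[blocks]; eps:chain[open] ⇒ blocked
Since every path is blocked, d-separation holds.

Yes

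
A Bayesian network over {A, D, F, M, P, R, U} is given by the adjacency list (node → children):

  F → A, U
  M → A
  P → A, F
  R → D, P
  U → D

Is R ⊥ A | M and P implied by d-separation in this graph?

Yes

There are 4 undirected paths between R and A; checking each against the conditioning set {M, P}:
Path 1: R → D ← U ← F → A
  D is a collider here and neither D nor any of its descendants is conditioned on, so the collider stays closed — the path is blocked at D.
Path 2: R → D ← U ← F ← P → A
  D is a collider here and neither D nor any of its descendants is conditioned on, so the collider stays closed — the path is blocked at D.
Path 3: R → P → F → A
  P is a chain here and P is conditioned on, so the path is blocked at P.
Path 4: R → P → A
  P is a chain here and P is conditioned on, so the path is blocked at P.
Every path is blocked, so R and A are d-separated given {M, P}.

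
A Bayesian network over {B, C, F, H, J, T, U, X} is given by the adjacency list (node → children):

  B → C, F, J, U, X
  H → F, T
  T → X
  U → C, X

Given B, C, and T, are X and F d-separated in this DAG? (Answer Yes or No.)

Yes

We examine all 4 paths between X and F:
  1. X ← U → C ← B → F — U:fork[open]; C:collider[open]; B:fork[blocks] ⇒ blocked
  2. X ← U ← B → F — U:chain[open]; B:fork[blocks] ⇒ blocked
  3. X ← T ← H → F — T:chain[blocks]; H:fork[open] ⇒ blocked
  4. X ← B → F — B:fork[blocks] ⇒ blocked
All paths are blocked; X ⊥ F | {B, C, T} holds.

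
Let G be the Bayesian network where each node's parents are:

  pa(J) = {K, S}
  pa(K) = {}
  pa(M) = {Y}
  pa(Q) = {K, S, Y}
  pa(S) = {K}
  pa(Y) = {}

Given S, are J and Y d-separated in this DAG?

Enumerating the 4 paths from J to Y and testing each for blocking by {S}:
Path 1: J ← S → Q ← Y
  S is a fork here and S is conditioned on, so the path is blocked at S.
Path 2: J ← S ← K → Q ← Y
  S is a chain here and S is conditioned on, so the path is blocked at S.
Path 3: J ← K → Q ← Y
  Q is a collider here and neither Q nor any of its descendants is conditioned on, so the collider stays closed — the path is blocked at Q.
Path 4: J ← K → S → Q ← Y
  S is a chain here and S is conditioned on, so the path is blocked at S.
Since every path is blocked, d-separation holds.

Yes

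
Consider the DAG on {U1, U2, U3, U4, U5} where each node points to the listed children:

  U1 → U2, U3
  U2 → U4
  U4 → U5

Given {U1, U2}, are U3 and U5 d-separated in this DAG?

Yes

Only one path connects U3 and U5:
Path 1: U3 ← U1 → U2 → U4 → U5
  U1 is a fork here and U1 is conditioned on, so the path is blocked at U1.
Since every path is blocked, d-separation holds.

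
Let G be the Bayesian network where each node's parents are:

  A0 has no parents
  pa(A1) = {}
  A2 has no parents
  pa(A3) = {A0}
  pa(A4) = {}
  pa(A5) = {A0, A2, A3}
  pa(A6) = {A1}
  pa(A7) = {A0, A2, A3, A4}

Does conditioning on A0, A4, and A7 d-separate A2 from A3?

No

6 paths connect A2 and A3; each must be blocked for d-separation to hold:
Path 1: A2 → A5 ← A3
  A5 is a collider here and neither A5 nor any of its descendants is conditioned on, so the collider stays closed — the path is blocked at A5.
Path 2: A2 → A5 ← A0 → A7 ← A3
  A5 is a collider here and neither A5 nor any of its descendants is conditioned on, so the collider stays closed — the path is blocked at A5.
Path 3: A2 → A5 ← A0 → A3
  A5 is a collider here and neither A5 nor any of its descendants is conditioned on, so the collider stays closed — the path is blocked at A5.
Path 4: A2 → A7 ← A3
  A7 is a collider and A7 is conditioned on, which opens it — no node blocks this path, so it is active.
Path 5: A2 → A7 ← A0 → A5 ← A3
  A0 is a fork here and A0 is conditioned on, so the path is blocked at A0.
Path 6: A2 → A7 ← A0 → A3
  A0 is a fork here and A0 is conditioned on, so the path is blocked at A0.
Because an active path exists, A2 and A3 are not d-separated.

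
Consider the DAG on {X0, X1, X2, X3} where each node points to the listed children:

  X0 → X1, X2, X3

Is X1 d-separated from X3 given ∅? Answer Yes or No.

Only one path connects X1 and X3:
Path 1: X1 ← X0 → X3
  X0 is a fork and X0 is not conditioned on — no node blocks this path, so it is active.
Because an active path exists, X1 and X3 are not d-separated.

No — X1 and X3 are not d-separated given ∅.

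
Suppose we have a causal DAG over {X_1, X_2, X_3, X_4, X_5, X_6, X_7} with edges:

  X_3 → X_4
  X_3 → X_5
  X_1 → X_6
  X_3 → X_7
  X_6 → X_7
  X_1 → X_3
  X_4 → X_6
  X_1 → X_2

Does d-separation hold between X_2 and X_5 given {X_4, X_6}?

3 paths connect X_2 and X_5; each must be blocked for d-separation to hold:
Path 1: X_2 ← X_1 → X_6 → X_7 ← X_3 → X_5
  X_6 is a chain here and X_6 is conditioned on, so the path is blocked at X_6.
Path 2: X_2 ← X_1 → X_6 ← X_4 ← X_3 → X_5
  X_4 is a chain here and X_4 is conditioned on, so the path is blocked at X_4.
Path 3: X_2 ← X_1 → X_3 → X_5
  X_1 is a fork and X_1 is not conditioned on; X_3 is a chain and X_3 is not conditioned on — no node blocks this path, so it is active.
At least one path is unblocked, so d-separation fails.

No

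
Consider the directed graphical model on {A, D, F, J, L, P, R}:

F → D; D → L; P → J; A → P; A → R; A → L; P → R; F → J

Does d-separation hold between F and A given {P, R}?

Yes

We examine all 3 paths between F and A:
Path 1: F → J ← P ← A
  J is a collider here and neither J nor any of its descendants is conditioned on, so the collider stays closed — the path is blocked at J.
Path 2: F → J ← P → R ← A
  J is a collider here and neither J nor any of its descendants is conditioned on, so the collider stays closed — the path is blocked at J.
Path 3: F → D → L ← A
  L is a collider here and neither L nor any of its descendants is conditioned on, so the collider stays closed — the path is blocked at L.
Since every path is blocked, d-separation holds.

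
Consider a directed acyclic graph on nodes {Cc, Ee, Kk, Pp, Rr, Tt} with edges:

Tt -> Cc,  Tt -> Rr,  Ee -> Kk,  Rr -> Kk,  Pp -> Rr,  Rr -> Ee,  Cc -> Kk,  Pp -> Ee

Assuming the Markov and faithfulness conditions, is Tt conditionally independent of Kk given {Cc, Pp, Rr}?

There are 4 undirected paths between Tt and Kk; checking each against the conditioning set {Cc, Pp, Rr}:
Path 1: Tt → Cc → Kk
  Cc is a chain here and Cc is conditioned on, so the path is blocked at Cc.
Path 2: Tt → Rr ← Pp → Ee → Kk
  Pp is a fork here and Pp is conditioned on, so the path is blocked at Pp.
Path 3: Tt → Rr → Kk
  Rr is a chain here and Rr is conditioned on, so the path is blocked at Rr.
Path 4: Tt → Rr → Ee → Kk
  Rr is a chain here and Rr is conditioned on, so the path is blocked at Rr.
Every path is blocked, so Tt and Kk are d-separated given {Cc, Pp, Rr}.

Yes — Tt and Kk are d-separated given {Cc, Pp, Rr}.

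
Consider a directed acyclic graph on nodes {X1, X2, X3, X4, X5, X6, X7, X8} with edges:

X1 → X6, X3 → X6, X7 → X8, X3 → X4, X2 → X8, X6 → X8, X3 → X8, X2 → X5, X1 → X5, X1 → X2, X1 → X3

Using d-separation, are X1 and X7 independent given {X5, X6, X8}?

There are 6 undirected paths between X1 and X7; checking each against the conditioning set {X5, X6, X8}:
Path 1: X1 → X5 ← X2 → X8 ← X7
  X5 is a collider and X5 is conditioned on, which opens it; X2 is a fork and X2 is not conditioned on; X8 is a collider and X8 is conditioned on, which opens it — no node blocks this path, so it is active.
Path 2: X1 → X6 → X8 ← X7
  X6 is a chain here and X6 is conditioned on, so the path is blocked at X6.
Path 3: X1 → X6 ← X3 → X8 ← X7
  X6 is a collider and X6 is conditioned on, which opens it; X3 is a fork and X3 is not conditioned on; X8 is a collider and X8 is conditioned on, which opens it — no node blocks this path, so it is active.
Path 4: X1 → X3 → X6 → X8 ← X7
  X6 is a chain here and X6 is conditioned on, so the path is blocked at X6.
Path 5: X1 → X3 → X8 ← X7
  X3 is a chain and X3 is not conditioned on; X8 is a collider and X8 is conditioned on, which opens it — no node blocks this path, so it is active.
Path 6: X1 → X2 → X8 ← X7
  X2 is a chain and X2 is not conditioned on; X8 is a collider and X8 is conditioned on, which opens it — no node blocks this path, so it is active.
At least one path is unblocked, so d-separation fails.

No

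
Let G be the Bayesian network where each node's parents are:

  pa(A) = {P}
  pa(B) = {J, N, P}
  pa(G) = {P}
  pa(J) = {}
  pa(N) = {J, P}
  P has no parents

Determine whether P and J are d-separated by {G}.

4 paths connect P and J; each must be blocked for d-separation to hold:
  1. P → N ← J — N:collider[blocks] ⇒ blocked
  2. P → N → B ← J — N:chain[open]; B:collider[blocks] ⇒ blocked
  3. P → B ← J — B:collider[blocks] ⇒ blocked
  4. P → B ← N ← J — B:collider[blocks]; N:chain[open] ⇒ blocked
Every path is blocked, so P and J are d-separated given {G}.

Yes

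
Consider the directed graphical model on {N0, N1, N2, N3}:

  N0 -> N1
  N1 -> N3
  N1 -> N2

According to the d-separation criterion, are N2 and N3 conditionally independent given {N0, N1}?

Yes

Only one path connects N2 and N3:
  1. N2 ← N1 → N3 — N1:fork[blocks] ⇒ blocked
All paths are blocked; N2 ⊥ N3 | {N0, N1} holds.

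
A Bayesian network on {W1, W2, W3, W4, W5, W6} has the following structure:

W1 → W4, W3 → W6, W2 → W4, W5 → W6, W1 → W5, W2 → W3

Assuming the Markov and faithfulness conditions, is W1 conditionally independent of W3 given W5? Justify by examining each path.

2 paths connect W1 and W3; each must be blocked for d-separation to hold:
Path 1: W1 → W4 ← W2 → W3
  W4 is a collider here and neither W4 nor any of its descendants is conditioned on, so the collider stays closed — the path is blocked at W4.
Path 2: W1 → W5 → W6 ← W3
  W5 is a chain here and W5 is conditioned on, so the path is blocked at W5.
Every path is blocked, so W1 and W3 are d-separated given {W5}.

Yes — W1 and W3 are d-separated given {W5}.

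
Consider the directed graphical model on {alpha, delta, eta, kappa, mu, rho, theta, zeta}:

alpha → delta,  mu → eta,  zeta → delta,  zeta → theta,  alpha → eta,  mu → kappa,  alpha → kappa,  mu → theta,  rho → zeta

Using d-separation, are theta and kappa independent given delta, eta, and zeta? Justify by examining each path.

4 paths connect theta and kappa; each must be blocked for d-separation to hold:
Path 1: theta ← mu → kappa
  mu is a fork and mu is not conditioned on — no node blocks this path, so it is active.
Path 2: theta ← mu → eta ← alpha → kappa
  mu is a fork and mu is not conditioned on; eta is a collider and eta is conditioned on, which opens it; alpha is a fork and alpha is not conditioned on — no node blocks this path, so it is active.
Path 3: theta ← zeta → delta ← alpha → kappa
  zeta is a fork here and zeta is conditioned on, so the path is blocked at zeta.
Path 4: theta ← zeta → delta ← alpha → eta ← mu → kappa
  zeta is a fork here and zeta is conditioned on, so the path is blocked at zeta.
At least one path is unblocked, so d-separation fails.

No — theta and kappa are not d-separated given {delta, eta, zeta}.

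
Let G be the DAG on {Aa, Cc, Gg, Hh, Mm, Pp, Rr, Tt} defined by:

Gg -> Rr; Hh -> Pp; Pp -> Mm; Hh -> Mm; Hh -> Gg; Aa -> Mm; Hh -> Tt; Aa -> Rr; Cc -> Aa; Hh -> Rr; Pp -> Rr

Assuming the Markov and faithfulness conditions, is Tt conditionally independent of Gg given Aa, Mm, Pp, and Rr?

No

6 paths connect Tt and Gg; each must be blocked for d-separation to hold:
Path 1: Tt ← Hh → Rr ← Gg
  Hh is a fork and Hh is not conditioned on; Rr is a collider and Rr is conditioned on, which opens it — no node blocks this path, so it is active.
Path 2: Tt ← Hh → Gg
  Hh is a fork and Hh is not conditioned on — no node blocks this path, so it is active.
Path 3: Tt ← Hh → Pp → Rr ← Gg
  Pp is a chain here and Pp is conditioned on, so the path is blocked at Pp.
Path 4: Tt ← Hh → Pp → Mm ← Aa → Rr ← Gg
  Pp is a chain here and Pp is conditioned on, so the path is blocked at Pp.
Path 5: Tt ← Hh → Mm ← Pp → Rr ← Gg
  Pp is a fork here and Pp is conditioned on, so the path is blocked at Pp.
Path 6: Tt ← Hh → Mm ← Aa → Rr ← Gg
  Aa is a fork here and Aa is conditioned on, so the path is blocked at Aa.
Since the path Tt ← Hh → Rr ← Gg is active, Tt and Gg are not d-separated given {Aa, Mm, Pp, Rr}.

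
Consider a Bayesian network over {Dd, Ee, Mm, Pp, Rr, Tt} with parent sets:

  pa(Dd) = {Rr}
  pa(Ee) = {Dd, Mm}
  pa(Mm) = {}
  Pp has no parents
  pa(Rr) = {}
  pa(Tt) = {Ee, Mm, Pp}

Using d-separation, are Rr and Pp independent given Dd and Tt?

Yes — Rr and Pp are d-separated given {Dd, Tt}.

Enumerating the 2 paths from Rr to Pp and testing each for blocking by {Dd, Tt}:
  1. Rr → Dd → Ee → Tt ← Pp — Dd:chain[blocks]; Ee:chain[open]; Tt:collider[open] ⇒ blocked
  2. Rr → Dd → Ee ← Mm → Tt ← Pp — Dd:chain[blocks]; Ee:collider[open]; Mm:fork[open]; Tt:collider[open] ⇒ blocked
Every path is blocked, so Rr and Pp are d-separated given {Dd, Tt}.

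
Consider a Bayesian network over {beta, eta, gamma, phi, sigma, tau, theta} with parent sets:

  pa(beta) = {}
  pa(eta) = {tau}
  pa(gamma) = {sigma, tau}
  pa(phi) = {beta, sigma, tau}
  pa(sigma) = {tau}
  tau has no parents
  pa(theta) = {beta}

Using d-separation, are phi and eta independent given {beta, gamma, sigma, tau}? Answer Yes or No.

Yes

Enumerating the 3 paths from phi to eta and testing each for blocking by {beta, gamma, sigma, tau}:
  1. phi ← sigma ← tau → eta — sigma:chain[blocks]; tau:fork[blocks] ⇒ blocked
  2. phi ← sigma → gamma ← tau → eta — sigma:fork[blocks]; gamma:collider[open]; tau:fork[blocks] ⇒ blocked
  3. phi ← tau → eta — tau:fork[blocks] ⇒ blocked
Since every path is blocked, d-separation holds.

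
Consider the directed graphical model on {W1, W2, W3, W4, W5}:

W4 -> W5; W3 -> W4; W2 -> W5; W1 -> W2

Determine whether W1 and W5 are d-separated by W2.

Yes

Only one path connects W1 and W5:
Path 1: W1 → W2 → W5
  W2 is a chain here and W2 is conditioned on, so the path is blocked at W2.
Every path is blocked, so W1 and W5 are d-separated given {W2}.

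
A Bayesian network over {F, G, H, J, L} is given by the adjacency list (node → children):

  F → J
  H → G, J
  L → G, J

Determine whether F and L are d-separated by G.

Yes

2 paths connect F and L; each must be blocked for d-separation to hold:
Path 1: F → J ← H → G ← L
  J is a collider here and neither J nor any of its descendants is conditioned on, so the collider stays closed — the path is blocked at J.
Path 2: F → J ← L
  J is a collider here and neither J nor any of its descendants is conditioned on, so the collider stays closed — the path is blocked at J.
Every path is blocked, so F and L are d-separated given {G}.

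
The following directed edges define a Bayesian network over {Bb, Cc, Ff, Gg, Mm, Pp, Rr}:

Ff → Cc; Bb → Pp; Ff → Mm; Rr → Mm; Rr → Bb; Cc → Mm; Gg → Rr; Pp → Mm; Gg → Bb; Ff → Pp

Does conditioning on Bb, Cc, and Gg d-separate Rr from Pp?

We examine all 5 paths between Rr and Pp:
Path 1: Rr ← Gg → Bb → Pp
  Gg is a fork here and Gg is conditioned on, so the path is blocked at Gg.
Path 2: Rr → Mm ← Ff → Pp
  Mm is a collider here and neither Mm nor any of its descendants is conditioned on, so the collider stays closed — the path is blocked at Mm.
Path 3: Rr → Mm ← Cc ← Ff → Pp
  Mm is a collider here and neither Mm nor any of its descendants is conditioned on, so the collider stays closed — the path is blocked at Mm.
Path 4: Rr → Mm ← Pp
  Mm is a collider here and neither Mm nor any of its descendants is conditioned on, so the collider stays closed — the path is blocked at Mm.
Path 5: Rr → Bb → Pp
  Bb is a chain here and Bb is conditioned on, so the path is blocked at Bb.
Since every path is blocked, d-separation holds.

Yes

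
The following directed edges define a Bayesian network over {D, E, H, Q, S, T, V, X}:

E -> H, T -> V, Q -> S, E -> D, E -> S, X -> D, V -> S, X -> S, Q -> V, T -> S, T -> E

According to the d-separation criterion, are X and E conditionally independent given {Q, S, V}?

5 paths connect X and E; each must be blocked for d-separation to hold:
  1. X → D ← E — D:collider[blocks] ⇒ blocked
  2. X → S ← Q → V ← T → E — S:collider[open]; Q:fork[blocks]; V:collider[open]; T:fork[open] ⇒ blocked
  3. X → S ← T → E — S:collider[open]; T:fork[open] ⇒ active
  4. X → S ← V ← T → E — S:collider[open]; V:chain[blocks]; T:fork[open] ⇒ blocked
  5. X → S ← E — S:collider[open] ⇒ active
At least one path is unblocked, so d-separation fails.

No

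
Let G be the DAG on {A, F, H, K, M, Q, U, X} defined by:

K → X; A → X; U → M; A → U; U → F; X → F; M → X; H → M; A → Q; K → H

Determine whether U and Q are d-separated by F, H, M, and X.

No

4 paths connect U and Q; each must be blocked for d-separation to hold:
Path 1: U ← A → Q
  A is a fork and A is not conditioned on — no node blocks this path, so it is active.
Path 2: U → M ← H ← K → X ← A → Q
  H is a chain here and H is conditioned on, so the path is blocked at H.
Path 3: U → M → X ← A → Q
  M is a chain here and M is conditioned on, so the path is blocked at M.
Path 4: U → F ← X ← A → Q
  X is a chain here and X is conditioned on, so the path is blocked at X.
At least one path is unblocked, so d-separation fails.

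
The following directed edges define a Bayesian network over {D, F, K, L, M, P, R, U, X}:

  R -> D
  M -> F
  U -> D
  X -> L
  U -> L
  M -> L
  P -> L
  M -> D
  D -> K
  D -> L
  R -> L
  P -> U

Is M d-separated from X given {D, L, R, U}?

No — M and X are not d-separated given {D, L, R, U}.

5 paths connect M and X; each must be blocked for d-separation to hold:
Path 1: M → L ← X
  L is a collider and L is conditioned on, which opens it — no node blocks this path, so it is active.
Path 2: M → D → L ← X
  D is a chain here and D is conditioned on, so the path is blocked at D.
Path 3: M → D ← U → L ← X
  U is a fork here and U is conditioned on, so the path is blocked at U.
Path 4: M → D ← U ← P → L ← X
  U is a chain here and U is conditioned on, so the path is blocked at U.
Path 5: M → D ← R → L ← X
  R is a fork here and R is conditioned on, so the path is blocked at R.
At least one path is unblocked, so d-separation fails.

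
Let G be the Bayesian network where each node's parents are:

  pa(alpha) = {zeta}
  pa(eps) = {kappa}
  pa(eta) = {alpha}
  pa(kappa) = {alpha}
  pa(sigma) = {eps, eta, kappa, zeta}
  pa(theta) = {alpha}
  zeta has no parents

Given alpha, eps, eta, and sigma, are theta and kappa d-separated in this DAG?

5 paths connect theta and kappa; each must be blocked for d-separation to hold:
  1. theta ← alpha → kappa — alpha:fork[blocks] ⇒ blocked
  2. theta ← alpha → eta → sigma ← kappa — alpha:fork[blocks]; eta:chain[blocks]; sigma:collider[open] ⇒ blocked
  3. theta ← alpha → eta → sigma ← eps ← kappa — alpha:fork[blocks]; eta:chain[blocks]; sigma:collider[open]; eps:chain[blocks] ⇒ blocked
  4. theta ← alpha ← zeta → sigma ← kappa — alpha:chain[blocks]; zeta:fork[open]; sigma:collider[open] ⇒ blocked
  5. theta ← alpha ← zeta → sigma ← eps ← kappa — alpha:chain[blocks]; zeta:fork[open]; sigma:collider[open]; eps:chain[blocks] ⇒ blocked
Since every path is blocked, d-separation holds.

Yes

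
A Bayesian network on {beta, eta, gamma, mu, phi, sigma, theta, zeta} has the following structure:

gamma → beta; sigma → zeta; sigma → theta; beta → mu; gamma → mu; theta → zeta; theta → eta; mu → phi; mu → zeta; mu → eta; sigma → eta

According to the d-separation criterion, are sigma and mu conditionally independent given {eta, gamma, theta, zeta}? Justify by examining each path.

No — sigma and mu are not d-separated given {eta, gamma, theta, zeta}.

There are 6 undirected paths between sigma and mu; checking each against the conditioning set {eta, gamma, theta, zeta}:
Path 1: sigma → zeta ← theta → eta ← mu
  theta is a fork here and theta is conditioned on, so the path is blocked at theta.
Path 2: sigma → zeta ← mu
  zeta is a collider and zeta is conditioned on, which opens it — no node blocks this path, so it is active.
Path 3: sigma → theta → zeta ← mu
  theta is a chain here and theta is conditioned on, so the path is blocked at theta.
Path 4: sigma → theta → eta ← mu
  theta is a chain here and theta is conditioned on, so the path is blocked at theta.
Path 5: sigma → eta ← theta → zeta ← mu
  theta is a fork here and theta is conditioned on, so the path is blocked at theta.
Path 6: sigma → eta ← mu
  eta is a collider and eta is conditioned on, which opens it — no node blocks this path, so it is active.
Since the path sigma → zeta ← mu is active, sigma and mu are not d-separated given {eta, gamma, theta, zeta}.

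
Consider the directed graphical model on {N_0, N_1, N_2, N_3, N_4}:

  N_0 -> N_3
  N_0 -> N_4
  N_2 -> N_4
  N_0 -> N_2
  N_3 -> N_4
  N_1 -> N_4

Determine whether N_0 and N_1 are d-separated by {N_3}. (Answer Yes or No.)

Yes

Enumerating the 3 paths from N_0 to N_1 and testing each for blocking by {N_3}:
Path 1: N_0 → N_3 → N_4 ← N_1
  N_3 is a chain here and N_3 is conditioned on, so the path is blocked at N_3.
Path 2: N_0 → N_4 ← N_1
  N_4 is a collider here and neither N_4 nor any of its descendants is conditioned on, so the collider stays closed — the path is blocked at N_4.
Path 3: N_0 → N_2 → N_4 ← N_1
  N_4 is a collider here and neither N_4 nor any of its descendants is conditioned on, so the collider stays closed — the path is blocked at N_4.
All paths are blocked; N_0 ⊥ N_1 | {N_3} holds.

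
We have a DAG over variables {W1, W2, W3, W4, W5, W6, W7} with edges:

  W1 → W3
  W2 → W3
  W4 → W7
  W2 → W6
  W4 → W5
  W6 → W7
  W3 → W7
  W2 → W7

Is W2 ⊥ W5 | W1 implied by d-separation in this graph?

Yes — W2 and W5 are d-separated given {W1}.

We examine all 3 paths between W2 and W5:
  1. W2 → W7 ← W4 → W5 — W7:collider[blocks]; W4:fork[open] ⇒ blocked
  2. W2 → W3 → W7 ← W4 → W5 — W3:chain[open]; W7:collider[blocks]; W4:fork[open] ⇒ blocked
  3. W2 → W6 → W7 ← W4 → W5 — W6:chain[open]; W7:collider[blocks]; W4:fork[open] ⇒ blocked
Since every path is blocked, d-separation holds.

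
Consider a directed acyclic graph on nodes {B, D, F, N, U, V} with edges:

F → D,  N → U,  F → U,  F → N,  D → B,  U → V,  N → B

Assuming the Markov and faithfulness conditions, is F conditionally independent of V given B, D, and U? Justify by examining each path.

We examine all 3 paths between F and V:
Path 1: F → N → U → V
  U is a chain here and U is conditioned on, so the path is blocked at U.
Path 2: F → D → B ← N → U → V
  D is a chain here and D is conditioned on, so the path is blocked at D.
Path 3: F → U → V
  U is a chain here and U is conditioned on, so the path is blocked at U.
All paths are blocked; F ⊥ V | {B, D, U} holds.

Yes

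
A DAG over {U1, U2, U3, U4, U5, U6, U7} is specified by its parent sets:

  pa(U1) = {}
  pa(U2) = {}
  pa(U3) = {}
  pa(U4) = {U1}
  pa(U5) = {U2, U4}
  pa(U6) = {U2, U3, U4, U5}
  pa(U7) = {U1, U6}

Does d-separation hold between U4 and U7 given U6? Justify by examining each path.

No

Enumerating the 4 paths from U4 to U7 and testing each for blocking by {U6}:
Path 1: U4 → U5 ← U2 → U6 → U7
  U6 is a chain here and U6 is conditioned on, so the path is blocked at U6.
Path 2: U4 → U5 → U6 → U7
  U6 is a chain here and U6 is conditioned on, so the path is blocked at U6.
Path 3: U4 → U6 → U7
  U6 is a chain here and U6 is conditioned on, so the path is blocked at U6.
Path 4: U4 ← U1 → U7
  U1 is a fork and U1 is not conditioned on — no node blocks this path, so it is active.
At least one path is unblocked, so d-separation fails.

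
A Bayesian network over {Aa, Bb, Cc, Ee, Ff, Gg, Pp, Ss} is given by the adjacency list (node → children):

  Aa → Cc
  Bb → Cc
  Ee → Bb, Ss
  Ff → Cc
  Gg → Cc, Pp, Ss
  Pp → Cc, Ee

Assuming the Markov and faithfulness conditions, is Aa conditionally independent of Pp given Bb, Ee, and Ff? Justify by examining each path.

Yes

Enumerating the 5 paths from Aa to Pp and testing each for blocking by {Bb, Ee, Ff}:
Path 1: Aa → Cc ← Pp
  Cc is a collider here and neither Cc nor any of its descendants is conditioned on, so the collider stays closed — the path is blocked at Cc.
Path 2: Aa → Cc ← Bb ← Ee ← Pp
  Cc is a collider here and neither Cc nor any of its descendants is conditioned on, so the collider stays closed — the path is blocked at Cc.
Path 3: Aa → Cc ← Bb ← Ee → Ss ← Gg → Pp
  Cc is a collider here and neither Cc nor any of its descendants is conditioned on, so the collider stays closed — the path is blocked at Cc.
Path 4: Aa → Cc ← Gg → Pp
  Cc is a collider here and neither Cc nor any of its descendants is conditioned on, so the collider stays closed — the path is blocked at Cc.
Path 5: Aa → Cc ← Gg → Ss ← Ee ← Pp
  Cc is a collider here and neither Cc nor any of its descendants is conditioned on, so the collider stays closed — the path is blocked at Cc.
All paths are blocked; Aa ⊥ Pp | {Bb, Ee, Ff} holds.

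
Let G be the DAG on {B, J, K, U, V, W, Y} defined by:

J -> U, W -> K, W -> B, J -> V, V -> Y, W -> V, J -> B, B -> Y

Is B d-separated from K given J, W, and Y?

Yes

We examine all 3 paths between B and K:
Path 1: B ← W → K
  W is a fork here and W is conditioned on, so the path is blocked at W.
Path 2: B → Y ← V ← W → K
  W is a fork here and W is conditioned on, so the path is blocked at W.
Path 3: B ← J → V ← W → K
  J is a fork here and J is conditioned on, so the path is blocked at J.
Since every path is blocked, d-separation holds.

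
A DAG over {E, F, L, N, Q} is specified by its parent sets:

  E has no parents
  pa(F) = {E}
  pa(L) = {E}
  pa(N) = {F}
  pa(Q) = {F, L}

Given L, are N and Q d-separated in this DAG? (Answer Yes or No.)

No

Enumerating the 2 paths from N to Q and testing each for blocking by {L}:
Path 1: N ← F → Q
  F is a fork and F is not conditioned on — no node blocks this path, so it is active.
Path 2: N ← F ← E → L → Q
  L is a chain here and L is conditioned on, so the path is blocked at L.
Because an active path exists, N and Q are not d-separated.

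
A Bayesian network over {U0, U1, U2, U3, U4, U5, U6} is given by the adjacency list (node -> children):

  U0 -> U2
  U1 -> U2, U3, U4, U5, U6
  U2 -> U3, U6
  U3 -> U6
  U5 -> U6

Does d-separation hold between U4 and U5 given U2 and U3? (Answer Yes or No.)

Enumerating the 6 paths from U4 to U5 and testing each for blocking by {U2, U3}:
Path 1: U4 ← U1 → U6 ← U5
  U6 is a collider here and neither U6 nor any of its descendants is conditioned on, so the collider stays closed — the path is blocked at U6.
Path 2: U4 ← U1 → U3 → U6 ← U5
  U3 is a chain here and U3 is conditioned on, so the path is blocked at U3.
Path 3: U4 ← U1 → U3 ← U2 → U6 ← U5
  U2 is a fork here and U2 is conditioned on, so the path is blocked at U2.
Path 4: U4 ← U1 → U2 → U6 ← U5
  U2 is a chain here and U2 is conditioned on, so the path is blocked at U2.
Path 5: U4 ← U1 → U2 → U3 → U6 ← U5
  U2 is a chain here and U2 is conditioned on, so the path is blocked at U2.
Path 6: U4 ← U1 → U5
  U1 is a fork and U1 is not conditioned on — no node blocks this path, so it is active.
Because an active path exists, U4 and U5 are not d-separated.

No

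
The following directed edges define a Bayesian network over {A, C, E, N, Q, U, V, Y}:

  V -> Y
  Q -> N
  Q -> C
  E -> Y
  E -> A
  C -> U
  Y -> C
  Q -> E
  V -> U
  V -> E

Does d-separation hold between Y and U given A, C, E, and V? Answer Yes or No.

There are 6 undirected paths between Y and U; checking each against the conditioning set {A, C, E, V}:
  1. Y ← E ← V → U — E:chain[blocks]; V:fork[blocks] ⇒ blocked
  2. Y ← E ← Q → C → U — E:chain[blocks]; Q:fork[open]; C:chain[blocks] ⇒ blocked
  3. Y → C → U — C:chain[blocks] ⇒ blocked
  4. Y → C ← Q → E ← V → U — C:collider[open]; Q:fork[open]; E:collider[open]; V:fork[blocks] ⇒ blocked
  5. Y ← V → E ← Q → C → U — V:fork[blocks]; E:collider[open]; Q:fork[open]; C:chain[blocks] ⇒ blocked
  6. Y ← V → U — V:fork[blocks] ⇒ blocked
All paths are blocked; Y ⊥ U | {A, C, E, V} holds.

Yes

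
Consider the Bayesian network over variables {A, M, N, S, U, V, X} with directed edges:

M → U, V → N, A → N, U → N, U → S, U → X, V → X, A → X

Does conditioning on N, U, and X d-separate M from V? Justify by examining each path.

We examine all 4 paths between M and V:
Path 1: M → U → X ← V
  U is a chain here and U is conditioned on, so the path is blocked at U.
Path 2: M → U → X ← A → N ← V
  U is a chain here and U is conditioned on, so the path is blocked at U.
Path 3: M → U → N ← V
  U is a chain here and U is conditioned on, so the path is blocked at U.
Path 4: M → U → N ← A → X ← V
  U is a chain here and U is conditioned on, so the path is blocked at U.
Every path is blocked, so M and V are d-separated given {N, U, X}.

Yes — M and V are d-separated given {N, U, X}.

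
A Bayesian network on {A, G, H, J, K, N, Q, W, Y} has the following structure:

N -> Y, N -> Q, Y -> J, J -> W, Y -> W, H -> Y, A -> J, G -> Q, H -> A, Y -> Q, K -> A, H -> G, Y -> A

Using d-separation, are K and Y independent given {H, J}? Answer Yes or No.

Enumerating the 6 paths from K to Y and testing each for blocking by {H, J}:
  1. K → A ← H → G → Q ← N → Y — A:collider[open]; H:fork[blocks]; G:chain[open]; Q:collider[blocks]; N:fork[open] ⇒ blocked
  2. K → A ← H → G → Q ← Y — A:collider[open]; H:fork[blocks]; G:chain[open]; Q:collider[blocks] ⇒ blocked
  3. K → A ← H → Y — A:collider[open]; H:fork[blocks] ⇒ blocked
  4. K → A → J → W ← Y — A:chain[open]; J:chain[blocks]; W:collider[blocks] ⇒ blocked
  5. K → A → J ← Y — A:chain[open]; J:collider[open] ⇒ active
  6. K → A ← Y — A:collider[open] ⇒ active
Because an active path exists, K and Y are not d-separated.

No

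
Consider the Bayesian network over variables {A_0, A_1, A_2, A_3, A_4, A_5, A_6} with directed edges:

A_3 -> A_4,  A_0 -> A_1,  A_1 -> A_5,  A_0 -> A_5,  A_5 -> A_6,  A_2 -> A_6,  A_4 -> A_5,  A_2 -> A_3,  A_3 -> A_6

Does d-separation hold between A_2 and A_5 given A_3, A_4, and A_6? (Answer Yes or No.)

Enumerating the 4 paths from A_2 to A_5 and testing each for blocking by {A_3, A_4, A_6}:
  1. A_2 → A_3 → A_4 → A_5 — A_3:chain[blocks]; A_4:chain[blocks] ⇒ blocked
  2. A_2 → A_3 → A_6 ← A_5 — A_3:chain[blocks]; A_6:collider[open] ⇒ blocked
  3. A_2 → A_6 ← A_3 → A_4 → A_5 — A_6:collider[open]; A_3:fork[blocks]; A_4:chain[blocks] ⇒ blocked
  4. A_2 → A_6 ← A_5 — A_6:collider[open] ⇒ active
Because an active path exists, A_2 and A_5 are not d-separated.

No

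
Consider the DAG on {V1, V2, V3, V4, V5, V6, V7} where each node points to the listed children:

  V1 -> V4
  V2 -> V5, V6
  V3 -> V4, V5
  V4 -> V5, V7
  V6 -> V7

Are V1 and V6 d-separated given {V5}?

Enumerating the 3 paths from V1 to V6 and testing each for blocking by {V5}:
Path 1: V1 → V4 ← V3 → V5 ← V2 → V6
  V4 is a collider and its descendant V5 is conditioned on, which opens it; V3 is a fork and V3 is not conditioned on; V5 is a collider and V5 is conditioned on, which opens it; V2 is a fork and V2 is not conditioned on — no node blocks this path, so it is active.
Path 2: V1 → V4 → V7 ← V6
  V7 is a collider here and neither V7 nor any of its descendants is conditioned on, so the collider stays closed — the path is blocked at V7.
Path 3: V1 → V4 → V5 ← V2 → V6
  V4 is a chain and V4 is not conditioned on; V5 is a collider and V5 is conditioned on, which opens it; V2 is a fork and V2 is not conditioned on — no node blocks this path, so it is active.
At least one path is unblocked, so d-separation fails.

No — V1 and V6 are not d-separated given {V5}.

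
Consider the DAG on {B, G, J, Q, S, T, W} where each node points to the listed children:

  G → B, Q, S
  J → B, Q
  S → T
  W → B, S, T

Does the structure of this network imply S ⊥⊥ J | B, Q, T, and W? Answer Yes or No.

We examine all 6 paths between S and J:
  1. S ← W → B ← G → Q ← J — W:fork[blocks]; B:collider[open]; G:fork[open]; Q:collider[open] ⇒ blocked
  2. S ← W → B ← J — W:fork[blocks]; B:collider[open] ⇒ blocked
  3. S ← G → B ← J — G:fork[open]; B:collider[open] ⇒ active
  4. S ← G → Q ← J — G:fork[open]; Q:collider[open] ⇒ active
  5. S → T ← W → B ← G → Q ← J — T:collider[open]; W:fork[blocks]; B:collider[open]; G:fork[open]; Q:collider[open] ⇒ blocked
  6. S → T ← W → B ← J — T:collider[open]; W:fork[blocks]; B:collider[open] ⇒ blocked
Because an active path exists, S and J are not d-separated.

No — S and J are not d-separated given {B, Q, T, W}.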